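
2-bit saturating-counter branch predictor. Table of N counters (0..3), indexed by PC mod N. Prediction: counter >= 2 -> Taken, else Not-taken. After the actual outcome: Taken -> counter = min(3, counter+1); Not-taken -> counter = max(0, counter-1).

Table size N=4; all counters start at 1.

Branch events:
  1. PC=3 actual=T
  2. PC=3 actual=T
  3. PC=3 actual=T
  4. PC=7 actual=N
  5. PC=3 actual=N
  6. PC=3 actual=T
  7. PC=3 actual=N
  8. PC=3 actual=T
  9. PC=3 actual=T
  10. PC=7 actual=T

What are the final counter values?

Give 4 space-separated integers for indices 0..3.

Answer: 1 1 1 3

Derivation:
Ev 1: PC=3 idx=3 pred=N actual=T -> ctr[3]=2
Ev 2: PC=3 idx=3 pred=T actual=T -> ctr[3]=3
Ev 3: PC=3 idx=3 pred=T actual=T -> ctr[3]=3
Ev 4: PC=7 idx=3 pred=T actual=N -> ctr[3]=2
Ev 5: PC=3 idx=3 pred=T actual=N -> ctr[3]=1
Ev 6: PC=3 idx=3 pred=N actual=T -> ctr[3]=2
Ev 7: PC=3 idx=3 pred=T actual=N -> ctr[3]=1
Ev 8: PC=3 idx=3 pred=N actual=T -> ctr[3]=2
Ev 9: PC=3 idx=3 pred=T actual=T -> ctr[3]=3
Ev 10: PC=7 idx=3 pred=T actual=T -> ctr[3]=3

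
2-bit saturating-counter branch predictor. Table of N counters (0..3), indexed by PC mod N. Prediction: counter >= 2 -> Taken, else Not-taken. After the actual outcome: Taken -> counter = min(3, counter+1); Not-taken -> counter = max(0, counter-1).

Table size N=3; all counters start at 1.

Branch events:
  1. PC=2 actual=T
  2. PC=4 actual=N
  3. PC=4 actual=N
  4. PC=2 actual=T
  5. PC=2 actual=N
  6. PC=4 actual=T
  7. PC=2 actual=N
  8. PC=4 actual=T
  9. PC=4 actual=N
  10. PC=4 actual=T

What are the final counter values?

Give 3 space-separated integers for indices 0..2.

Answer: 1 2 1

Derivation:
Ev 1: PC=2 idx=2 pred=N actual=T -> ctr[2]=2
Ev 2: PC=4 idx=1 pred=N actual=N -> ctr[1]=0
Ev 3: PC=4 idx=1 pred=N actual=N -> ctr[1]=0
Ev 4: PC=2 idx=2 pred=T actual=T -> ctr[2]=3
Ev 5: PC=2 idx=2 pred=T actual=N -> ctr[2]=2
Ev 6: PC=4 idx=1 pred=N actual=T -> ctr[1]=1
Ev 7: PC=2 idx=2 pred=T actual=N -> ctr[2]=1
Ev 8: PC=4 idx=1 pred=N actual=T -> ctr[1]=2
Ev 9: PC=4 idx=1 pred=T actual=N -> ctr[1]=1
Ev 10: PC=4 idx=1 pred=N actual=T -> ctr[1]=2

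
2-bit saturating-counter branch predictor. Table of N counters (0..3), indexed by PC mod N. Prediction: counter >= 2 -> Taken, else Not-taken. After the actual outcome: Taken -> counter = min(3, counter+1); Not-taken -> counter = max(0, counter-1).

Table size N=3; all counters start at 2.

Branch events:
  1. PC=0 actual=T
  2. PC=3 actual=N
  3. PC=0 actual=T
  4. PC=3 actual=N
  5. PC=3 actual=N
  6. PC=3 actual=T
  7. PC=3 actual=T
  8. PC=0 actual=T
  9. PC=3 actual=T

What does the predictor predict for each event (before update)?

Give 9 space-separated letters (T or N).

Answer: T T T T T N T T T

Derivation:
Ev 1: PC=0 idx=0 pred=T actual=T -> ctr[0]=3
Ev 2: PC=3 idx=0 pred=T actual=N -> ctr[0]=2
Ev 3: PC=0 idx=0 pred=T actual=T -> ctr[0]=3
Ev 4: PC=3 idx=0 pred=T actual=N -> ctr[0]=2
Ev 5: PC=3 idx=0 pred=T actual=N -> ctr[0]=1
Ev 6: PC=3 idx=0 pred=N actual=T -> ctr[0]=2
Ev 7: PC=3 idx=0 pred=T actual=T -> ctr[0]=3
Ev 8: PC=0 idx=0 pred=T actual=T -> ctr[0]=3
Ev 9: PC=3 idx=0 pred=T actual=T -> ctr[0]=3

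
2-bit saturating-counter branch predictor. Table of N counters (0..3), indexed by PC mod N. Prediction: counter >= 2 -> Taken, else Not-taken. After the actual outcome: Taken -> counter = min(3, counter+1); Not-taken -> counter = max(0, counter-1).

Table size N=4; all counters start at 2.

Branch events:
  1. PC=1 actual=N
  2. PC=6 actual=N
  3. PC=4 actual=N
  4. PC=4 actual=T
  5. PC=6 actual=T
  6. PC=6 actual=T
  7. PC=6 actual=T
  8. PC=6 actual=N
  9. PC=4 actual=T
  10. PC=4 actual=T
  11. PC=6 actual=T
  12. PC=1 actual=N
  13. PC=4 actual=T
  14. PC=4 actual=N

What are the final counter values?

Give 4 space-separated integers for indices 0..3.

Ev 1: PC=1 idx=1 pred=T actual=N -> ctr[1]=1
Ev 2: PC=6 idx=2 pred=T actual=N -> ctr[2]=1
Ev 3: PC=4 idx=0 pred=T actual=N -> ctr[0]=1
Ev 4: PC=4 idx=0 pred=N actual=T -> ctr[0]=2
Ev 5: PC=6 idx=2 pred=N actual=T -> ctr[2]=2
Ev 6: PC=6 idx=2 pred=T actual=T -> ctr[2]=3
Ev 7: PC=6 idx=2 pred=T actual=T -> ctr[2]=3
Ev 8: PC=6 idx=2 pred=T actual=N -> ctr[2]=2
Ev 9: PC=4 idx=0 pred=T actual=T -> ctr[0]=3
Ev 10: PC=4 idx=0 pred=T actual=T -> ctr[0]=3
Ev 11: PC=6 idx=2 pred=T actual=T -> ctr[2]=3
Ev 12: PC=1 idx=1 pred=N actual=N -> ctr[1]=0
Ev 13: PC=4 idx=0 pred=T actual=T -> ctr[0]=3
Ev 14: PC=4 idx=0 pred=T actual=N -> ctr[0]=2

Answer: 2 0 3 2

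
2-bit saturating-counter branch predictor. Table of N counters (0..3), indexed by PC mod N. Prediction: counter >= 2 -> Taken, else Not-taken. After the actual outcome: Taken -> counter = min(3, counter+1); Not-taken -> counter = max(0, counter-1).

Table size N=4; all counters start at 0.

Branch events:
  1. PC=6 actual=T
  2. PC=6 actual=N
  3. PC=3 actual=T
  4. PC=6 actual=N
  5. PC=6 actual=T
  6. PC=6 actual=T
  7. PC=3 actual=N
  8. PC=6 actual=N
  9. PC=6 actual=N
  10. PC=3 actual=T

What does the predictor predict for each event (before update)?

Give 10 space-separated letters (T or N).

Ev 1: PC=6 idx=2 pred=N actual=T -> ctr[2]=1
Ev 2: PC=6 idx=2 pred=N actual=N -> ctr[2]=0
Ev 3: PC=3 idx=3 pred=N actual=T -> ctr[3]=1
Ev 4: PC=6 idx=2 pred=N actual=N -> ctr[2]=0
Ev 5: PC=6 idx=2 pred=N actual=T -> ctr[2]=1
Ev 6: PC=6 idx=2 pred=N actual=T -> ctr[2]=2
Ev 7: PC=3 idx=3 pred=N actual=N -> ctr[3]=0
Ev 8: PC=6 idx=2 pred=T actual=N -> ctr[2]=1
Ev 9: PC=6 idx=2 pred=N actual=N -> ctr[2]=0
Ev 10: PC=3 idx=3 pred=N actual=T -> ctr[3]=1

Answer: N N N N N N N T N N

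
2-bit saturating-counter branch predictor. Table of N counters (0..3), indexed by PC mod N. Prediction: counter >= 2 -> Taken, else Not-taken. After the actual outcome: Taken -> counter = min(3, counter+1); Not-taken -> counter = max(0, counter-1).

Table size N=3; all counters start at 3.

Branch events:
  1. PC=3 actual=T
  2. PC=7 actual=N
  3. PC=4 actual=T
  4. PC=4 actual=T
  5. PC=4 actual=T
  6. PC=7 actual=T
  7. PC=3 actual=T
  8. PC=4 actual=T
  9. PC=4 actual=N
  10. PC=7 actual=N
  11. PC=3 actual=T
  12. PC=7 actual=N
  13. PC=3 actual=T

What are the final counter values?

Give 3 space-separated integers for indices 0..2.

Ev 1: PC=3 idx=0 pred=T actual=T -> ctr[0]=3
Ev 2: PC=7 idx=1 pred=T actual=N -> ctr[1]=2
Ev 3: PC=4 idx=1 pred=T actual=T -> ctr[1]=3
Ev 4: PC=4 idx=1 pred=T actual=T -> ctr[1]=3
Ev 5: PC=4 idx=1 pred=T actual=T -> ctr[1]=3
Ev 6: PC=7 idx=1 pred=T actual=T -> ctr[1]=3
Ev 7: PC=3 idx=0 pred=T actual=T -> ctr[0]=3
Ev 8: PC=4 idx=1 pred=T actual=T -> ctr[1]=3
Ev 9: PC=4 idx=1 pred=T actual=N -> ctr[1]=2
Ev 10: PC=7 idx=1 pred=T actual=N -> ctr[1]=1
Ev 11: PC=3 idx=0 pred=T actual=T -> ctr[0]=3
Ev 12: PC=7 idx=1 pred=N actual=N -> ctr[1]=0
Ev 13: PC=3 idx=0 pred=T actual=T -> ctr[0]=3

Answer: 3 0 3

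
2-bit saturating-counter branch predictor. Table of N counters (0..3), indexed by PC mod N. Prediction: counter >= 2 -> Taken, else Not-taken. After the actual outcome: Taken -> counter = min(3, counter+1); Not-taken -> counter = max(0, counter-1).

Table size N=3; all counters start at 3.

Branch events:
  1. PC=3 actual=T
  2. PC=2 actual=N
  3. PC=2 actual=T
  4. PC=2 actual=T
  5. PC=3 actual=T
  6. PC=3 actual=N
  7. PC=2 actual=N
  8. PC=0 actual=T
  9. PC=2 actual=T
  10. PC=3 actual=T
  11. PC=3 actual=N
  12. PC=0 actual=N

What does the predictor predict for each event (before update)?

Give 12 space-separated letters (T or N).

Ev 1: PC=3 idx=0 pred=T actual=T -> ctr[0]=3
Ev 2: PC=2 idx=2 pred=T actual=N -> ctr[2]=2
Ev 3: PC=2 idx=2 pred=T actual=T -> ctr[2]=3
Ev 4: PC=2 idx=2 pred=T actual=T -> ctr[2]=3
Ev 5: PC=3 idx=0 pred=T actual=T -> ctr[0]=3
Ev 6: PC=3 idx=0 pred=T actual=N -> ctr[0]=2
Ev 7: PC=2 idx=2 pred=T actual=N -> ctr[2]=2
Ev 8: PC=0 idx=0 pred=T actual=T -> ctr[0]=3
Ev 9: PC=2 idx=2 pred=T actual=T -> ctr[2]=3
Ev 10: PC=3 idx=0 pred=T actual=T -> ctr[0]=3
Ev 11: PC=3 idx=0 pred=T actual=N -> ctr[0]=2
Ev 12: PC=0 idx=0 pred=T actual=N -> ctr[0]=1

Answer: T T T T T T T T T T T T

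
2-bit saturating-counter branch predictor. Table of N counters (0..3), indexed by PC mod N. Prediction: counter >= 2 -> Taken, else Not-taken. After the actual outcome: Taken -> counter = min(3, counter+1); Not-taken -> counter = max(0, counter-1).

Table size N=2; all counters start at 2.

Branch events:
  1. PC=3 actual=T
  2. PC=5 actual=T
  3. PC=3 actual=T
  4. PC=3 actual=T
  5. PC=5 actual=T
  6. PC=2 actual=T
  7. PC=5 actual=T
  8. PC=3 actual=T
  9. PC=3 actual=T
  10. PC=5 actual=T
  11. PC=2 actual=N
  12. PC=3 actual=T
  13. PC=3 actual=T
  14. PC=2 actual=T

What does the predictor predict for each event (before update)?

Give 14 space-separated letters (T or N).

Answer: T T T T T T T T T T T T T T

Derivation:
Ev 1: PC=3 idx=1 pred=T actual=T -> ctr[1]=3
Ev 2: PC=5 idx=1 pred=T actual=T -> ctr[1]=3
Ev 3: PC=3 idx=1 pred=T actual=T -> ctr[1]=3
Ev 4: PC=3 idx=1 pred=T actual=T -> ctr[1]=3
Ev 5: PC=5 idx=1 pred=T actual=T -> ctr[1]=3
Ev 6: PC=2 idx=0 pred=T actual=T -> ctr[0]=3
Ev 7: PC=5 idx=1 pred=T actual=T -> ctr[1]=3
Ev 8: PC=3 idx=1 pred=T actual=T -> ctr[1]=3
Ev 9: PC=3 idx=1 pred=T actual=T -> ctr[1]=3
Ev 10: PC=5 idx=1 pred=T actual=T -> ctr[1]=3
Ev 11: PC=2 idx=0 pred=T actual=N -> ctr[0]=2
Ev 12: PC=3 idx=1 pred=T actual=T -> ctr[1]=3
Ev 13: PC=3 idx=1 pred=T actual=T -> ctr[1]=3
Ev 14: PC=2 idx=0 pred=T actual=T -> ctr[0]=3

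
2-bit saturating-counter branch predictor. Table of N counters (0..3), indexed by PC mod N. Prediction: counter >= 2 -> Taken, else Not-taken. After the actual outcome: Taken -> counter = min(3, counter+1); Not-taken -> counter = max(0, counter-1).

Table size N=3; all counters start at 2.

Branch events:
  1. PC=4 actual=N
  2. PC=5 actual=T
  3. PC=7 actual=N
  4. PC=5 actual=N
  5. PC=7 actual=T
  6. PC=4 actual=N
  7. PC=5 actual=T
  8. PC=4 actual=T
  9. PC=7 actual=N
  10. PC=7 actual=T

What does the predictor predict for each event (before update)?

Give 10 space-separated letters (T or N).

Answer: T T N T N N T N N N

Derivation:
Ev 1: PC=4 idx=1 pred=T actual=N -> ctr[1]=1
Ev 2: PC=5 idx=2 pred=T actual=T -> ctr[2]=3
Ev 3: PC=7 idx=1 pred=N actual=N -> ctr[1]=0
Ev 4: PC=5 idx=2 pred=T actual=N -> ctr[2]=2
Ev 5: PC=7 idx=1 pred=N actual=T -> ctr[1]=1
Ev 6: PC=4 idx=1 pred=N actual=N -> ctr[1]=0
Ev 7: PC=5 idx=2 pred=T actual=T -> ctr[2]=3
Ev 8: PC=4 idx=1 pred=N actual=T -> ctr[1]=1
Ev 9: PC=7 idx=1 pred=N actual=N -> ctr[1]=0
Ev 10: PC=7 idx=1 pred=N actual=T -> ctr[1]=1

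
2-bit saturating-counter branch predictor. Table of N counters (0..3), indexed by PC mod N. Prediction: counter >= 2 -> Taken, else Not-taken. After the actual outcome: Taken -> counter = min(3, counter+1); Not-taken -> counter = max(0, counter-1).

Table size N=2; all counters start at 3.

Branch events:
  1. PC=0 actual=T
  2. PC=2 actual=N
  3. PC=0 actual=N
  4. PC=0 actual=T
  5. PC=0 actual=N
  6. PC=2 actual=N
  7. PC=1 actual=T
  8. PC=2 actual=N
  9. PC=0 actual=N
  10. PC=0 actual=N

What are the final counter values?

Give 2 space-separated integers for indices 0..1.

Answer: 0 3

Derivation:
Ev 1: PC=0 idx=0 pred=T actual=T -> ctr[0]=3
Ev 2: PC=2 idx=0 pred=T actual=N -> ctr[0]=2
Ev 3: PC=0 idx=0 pred=T actual=N -> ctr[0]=1
Ev 4: PC=0 idx=0 pred=N actual=T -> ctr[0]=2
Ev 5: PC=0 idx=0 pred=T actual=N -> ctr[0]=1
Ev 6: PC=2 idx=0 pred=N actual=N -> ctr[0]=0
Ev 7: PC=1 idx=1 pred=T actual=T -> ctr[1]=3
Ev 8: PC=2 idx=0 pred=N actual=N -> ctr[0]=0
Ev 9: PC=0 idx=0 pred=N actual=N -> ctr[0]=0
Ev 10: PC=0 idx=0 pred=N actual=N -> ctr[0]=0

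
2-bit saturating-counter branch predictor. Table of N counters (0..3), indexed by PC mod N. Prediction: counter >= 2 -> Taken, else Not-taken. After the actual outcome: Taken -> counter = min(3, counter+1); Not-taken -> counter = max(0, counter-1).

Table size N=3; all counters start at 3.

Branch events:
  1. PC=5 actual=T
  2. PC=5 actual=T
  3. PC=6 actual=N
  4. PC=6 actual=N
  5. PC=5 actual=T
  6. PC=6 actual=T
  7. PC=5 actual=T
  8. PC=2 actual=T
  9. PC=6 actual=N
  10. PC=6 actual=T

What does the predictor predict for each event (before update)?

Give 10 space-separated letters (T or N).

Answer: T T T T T N T T T N

Derivation:
Ev 1: PC=5 idx=2 pred=T actual=T -> ctr[2]=3
Ev 2: PC=5 idx=2 pred=T actual=T -> ctr[2]=3
Ev 3: PC=6 idx=0 pred=T actual=N -> ctr[0]=2
Ev 4: PC=6 idx=0 pred=T actual=N -> ctr[0]=1
Ev 5: PC=5 idx=2 pred=T actual=T -> ctr[2]=3
Ev 6: PC=6 idx=0 pred=N actual=T -> ctr[0]=2
Ev 7: PC=5 idx=2 pred=T actual=T -> ctr[2]=3
Ev 8: PC=2 idx=2 pred=T actual=T -> ctr[2]=3
Ev 9: PC=6 idx=0 pred=T actual=N -> ctr[0]=1
Ev 10: PC=6 idx=0 pred=N actual=T -> ctr[0]=2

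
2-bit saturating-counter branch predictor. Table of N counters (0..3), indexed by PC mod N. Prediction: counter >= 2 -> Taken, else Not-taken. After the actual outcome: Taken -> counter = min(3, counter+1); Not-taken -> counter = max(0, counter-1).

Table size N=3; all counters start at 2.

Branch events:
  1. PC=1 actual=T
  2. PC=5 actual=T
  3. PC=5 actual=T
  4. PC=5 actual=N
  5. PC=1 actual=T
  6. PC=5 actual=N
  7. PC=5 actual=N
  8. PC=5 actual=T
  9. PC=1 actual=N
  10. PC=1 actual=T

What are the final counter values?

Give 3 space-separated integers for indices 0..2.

Ev 1: PC=1 idx=1 pred=T actual=T -> ctr[1]=3
Ev 2: PC=5 idx=2 pred=T actual=T -> ctr[2]=3
Ev 3: PC=5 idx=2 pred=T actual=T -> ctr[2]=3
Ev 4: PC=5 idx=2 pred=T actual=N -> ctr[2]=2
Ev 5: PC=1 idx=1 pred=T actual=T -> ctr[1]=3
Ev 6: PC=5 idx=2 pred=T actual=N -> ctr[2]=1
Ev 7: PC=5 idx=2 pred=N actual=N -> ctr[2]=0
Ev 8: PC=5 idx=2 pred=N actual=T -> ctr[2]=1
Ev 9: PC=1 idx=1 pred=T actual=N -> ctr[1]=2
Ev 10: PC=1 idx=1 pred=T actual=T -> ctr[1]=3

Answer: 2 3 1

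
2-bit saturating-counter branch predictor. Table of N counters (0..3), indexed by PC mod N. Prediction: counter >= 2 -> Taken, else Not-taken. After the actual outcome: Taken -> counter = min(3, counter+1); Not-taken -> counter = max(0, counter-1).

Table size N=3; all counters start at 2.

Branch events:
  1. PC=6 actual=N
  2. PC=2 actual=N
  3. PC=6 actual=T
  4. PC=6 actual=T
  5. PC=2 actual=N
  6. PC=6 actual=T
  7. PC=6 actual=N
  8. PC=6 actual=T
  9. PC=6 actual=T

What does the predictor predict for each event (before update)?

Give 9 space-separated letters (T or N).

Answer: T T N T N T T T T

Derivation:
Ev 1: PC=6 idx=0 pred=T actual=N -> ctr[0]=1
Ev 2: PC=2 idx=2 pred=T actual=N -> ctr[2]=1
Ev 3: PC=6 idx=0 pred=N actual=T -> ctr[0]=2
Ev 4: PC=6 idx=0 pred=T actual=T -> ctr[0]=3
Ev 5: PC=2 idx=2 pred=N actual=N -> ctr[2]=0
Ev 6: PC=6 idx=0 pred=T actual=T -> ctr[0]=3
Ev 7: PC=6 idx=0 pred=T actual=N -> ctr[0]=2
Ev 8: PC=6 idx=0 pred=T actual=T -> ctr[0]=3
Ev 9: PC=6 idx=0 pred=T actual=T -> ctr[0]=3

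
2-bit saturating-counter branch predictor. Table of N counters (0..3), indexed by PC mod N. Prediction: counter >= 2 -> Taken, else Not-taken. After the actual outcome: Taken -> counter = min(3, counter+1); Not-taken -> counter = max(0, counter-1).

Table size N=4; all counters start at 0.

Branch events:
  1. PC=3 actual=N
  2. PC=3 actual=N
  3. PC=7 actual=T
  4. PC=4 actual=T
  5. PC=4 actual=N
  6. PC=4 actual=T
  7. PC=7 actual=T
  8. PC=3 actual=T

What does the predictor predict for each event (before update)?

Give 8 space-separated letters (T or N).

Ev 1: PC=3 idx=3 pred=N actual=N -> ctr[3]=0
Ev 2: PC=3 idx=3 pred=N actual=N -> ctr[3]=0
Ev 3: PC=7 idx=3 pred=N actual=T -> ctr[3]=1
Ev 4: PC=4 idx=0 pred=N actual=T -> ctr[0]=1
Ev 5: PC=4 idx=0 pred=N actual=N -> ctr[0]=0
Ev 6: PC=4 idx=0 pred=N actual=T -> ctr[0]=1
Ev 7: PC=7 idx=3 pred=N actual=T -> ctr[3]=2
Ev 8: PC=3 idx=3 pred=T actual=T -> ctr[3]=3

Answer: N N N N N N N T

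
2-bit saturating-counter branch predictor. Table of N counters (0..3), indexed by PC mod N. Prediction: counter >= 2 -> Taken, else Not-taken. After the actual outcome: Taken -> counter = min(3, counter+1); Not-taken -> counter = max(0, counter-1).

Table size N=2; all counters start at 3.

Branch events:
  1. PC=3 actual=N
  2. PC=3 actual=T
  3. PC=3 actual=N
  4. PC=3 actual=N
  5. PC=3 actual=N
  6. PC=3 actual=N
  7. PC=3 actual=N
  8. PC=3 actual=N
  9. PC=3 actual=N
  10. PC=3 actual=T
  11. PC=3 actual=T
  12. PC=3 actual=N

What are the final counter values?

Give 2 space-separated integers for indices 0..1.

Ev 1: PC=3 idx=1 pred=T actual=N -> ctr[1]=2
Ev 2: PC=3 idx=1 pred=T actual=T -> ctr[1]=3
Ev 3: PC=3 idx=1 pred=T actual=N -> ctr[1]=2
Ev 4: PC=3 idx=1 pred=T actual=N -> ctr[1]=1
Ev 5: PC=3 idx=1 pred=N actual=N -> ctr[1]=0
Ev 6: PC=3 idx=1 pred=N actual=N -> ctr[1]=0
Ev 7: PC=3 idx=1 pred=N actual=N -> ctr[1]=0
Ev 8: PC=3 idx=1 pred=N actual=N -> ctr[1]=0
Ev 9: PC=3 idx=1 pred=N actual=N -> ctr[1]=0
Ev 10: PC=3 idx=1 pred=N actual=T -> ctr[1]=1
Ev 11: PC=3 idx=1 pred=N actual=T -> ctr[1]=2
Ev 12: PC=3 idx=1 pred=T actual=N -> ctr[1]=1

Answer: 3 1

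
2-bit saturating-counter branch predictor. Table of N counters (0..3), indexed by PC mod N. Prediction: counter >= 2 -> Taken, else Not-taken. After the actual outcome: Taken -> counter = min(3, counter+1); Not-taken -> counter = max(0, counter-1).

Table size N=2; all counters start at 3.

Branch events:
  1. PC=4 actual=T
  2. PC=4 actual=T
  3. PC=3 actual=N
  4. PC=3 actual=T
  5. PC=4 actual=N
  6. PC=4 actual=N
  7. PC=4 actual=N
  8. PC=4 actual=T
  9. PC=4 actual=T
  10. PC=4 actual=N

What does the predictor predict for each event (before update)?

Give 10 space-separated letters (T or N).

Ev 1: PC=4 idx=0 pred=T actual=T -> ctr[0]=3
Ev 2: PC=4 idx=0 pred=T actual=T -> ctr[0]=3
Ev 3: PC=3 idx=1 pred=T actual=N -> ctr[1]=2
Ev 4: PC=3 idx=1 pred=T actual=T -> ctr[1]=3
Ev 5: PC=4 idx=0 pred=T actual=N -> ctr[0]=2
Ev 6: PC=4 idx=0 pred=T actual=N -> ctr[0]=1
Ev 7: PC=4 idx=0 pred=N actual=N -> ctr[0]=0
Ev 8: PC=4 idx=0 pred=N actual=T -> ctr[0]=1
Ev 9: PC=4 idx=0 pred=N actual=T -> ctr[0]=2
Ev 10: PC=4 idx=0 pred=T actual=N -> ctr[0]=1

Answer: T T T T T T N N N T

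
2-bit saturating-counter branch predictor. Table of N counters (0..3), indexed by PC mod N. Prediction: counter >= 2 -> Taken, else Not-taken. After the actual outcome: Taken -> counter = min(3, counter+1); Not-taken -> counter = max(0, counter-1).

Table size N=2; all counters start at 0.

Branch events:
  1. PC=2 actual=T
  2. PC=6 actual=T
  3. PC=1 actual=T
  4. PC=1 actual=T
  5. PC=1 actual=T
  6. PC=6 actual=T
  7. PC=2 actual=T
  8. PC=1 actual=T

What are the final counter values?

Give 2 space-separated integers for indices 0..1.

Answer: 3 3

Derivation:
Ev 1: PC=2 idx=0 pred=N actual=T -> ctr[0]=1
Ev 2: PC=6 idx=0 pred=N actual=T -> ctr[0]=2
Ev 3: PC=1 idx=1 pred=N actual=T -> ctr[1]=1
Ev 4: PC=1 idx=1 pred=N actual=T -> ctr[1]=2
Ev 5: PC=1 idx=1 pred=T actual=T -> ctr[1]=3
Ev 6: PC=6 idx=0 pred=T actual=T -> ctr[0]=3
Ev 7: PC=2 idx=0 pred=T actual=T -> ctr[0]=3
Ev 8: PC=1 idx=1 pred=T actual=T -> ctr[1]=3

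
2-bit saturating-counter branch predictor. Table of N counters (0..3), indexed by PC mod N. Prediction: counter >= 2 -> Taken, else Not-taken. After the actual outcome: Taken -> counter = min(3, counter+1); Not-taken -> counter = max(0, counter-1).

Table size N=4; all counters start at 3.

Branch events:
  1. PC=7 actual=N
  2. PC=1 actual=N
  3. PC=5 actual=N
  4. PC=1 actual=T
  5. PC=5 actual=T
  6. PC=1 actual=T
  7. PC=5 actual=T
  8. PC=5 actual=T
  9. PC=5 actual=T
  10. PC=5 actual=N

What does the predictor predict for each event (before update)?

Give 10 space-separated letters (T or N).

Ev 1: PC=7 idx=3 pred=T actual=N -> ctr[3]=2
Ev 2: PC=1 idx=1 pred=T actual=N -> ctr[1]=2
Ev 3: PC=5 idx=1 pred=T actual=N -> ctr[1]=1
Ev 4: PC=1 idx=1 pred=N actual=T -> ctr[1]=2
Ev 5: PC=5 idx=1 pred=T actual=T -> ctr[1]=3
Ev 6: PC=1 idx=1 pred=T actual=T -> ctr[1]=3
Ev 7: PC=5 idx=1 pred=T actual=T -> ctr[1]=3
Ev 8: PC=5 idx=1 pred=T actual=T -> ctr[1]=3
Ev 9: PC=5 idx=1 pred=T actual=T -> ctr[1]=3
Ev 10: PC=5 idx=1 pred=T actual=N -> ctr[1]=2

Answer: T T T N T T T T T T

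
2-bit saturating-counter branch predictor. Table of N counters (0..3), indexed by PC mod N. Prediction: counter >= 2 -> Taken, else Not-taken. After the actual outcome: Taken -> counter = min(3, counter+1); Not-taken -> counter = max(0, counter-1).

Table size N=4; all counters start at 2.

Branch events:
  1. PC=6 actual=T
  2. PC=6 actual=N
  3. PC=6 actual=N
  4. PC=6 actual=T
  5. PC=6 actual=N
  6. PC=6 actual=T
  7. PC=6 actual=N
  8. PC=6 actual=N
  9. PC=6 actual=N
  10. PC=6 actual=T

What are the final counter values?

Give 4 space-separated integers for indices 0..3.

Answer: 2 2 1 2

Derivation:
Ev 1: PC=6 idx=2 pred=T actual=T -> ctr[2]=3
Ev 2: PC=6 idx=2 pred=T actual=N -> ctr[2]=2
Ev 3: PC=6 idx=2 pred=T actual=N -> ctr[2]=1
Ev 4: PC=6 idx=2 pred=N actual=T -> ctr[2]=2
Ev 5: PC=6 idx=2 pred=T actual=N -> ctr[2]=1
Ev 6: PC=6 idx=2 pred=N actual=T -> ctr[2]=2
Ev 7: PC=6 idx=2 pred=T actual=N -> ctr[2]=1
Ev 8: PC=6 idx=2 pred=N actual=N -> ctr[2]=0
Ev 9: PC=6 idx=2 pred=N actual=N -> ctr[2]=0
Ev 10: PC=6 idx=2 pred=N actual=T -> ctr[2]=1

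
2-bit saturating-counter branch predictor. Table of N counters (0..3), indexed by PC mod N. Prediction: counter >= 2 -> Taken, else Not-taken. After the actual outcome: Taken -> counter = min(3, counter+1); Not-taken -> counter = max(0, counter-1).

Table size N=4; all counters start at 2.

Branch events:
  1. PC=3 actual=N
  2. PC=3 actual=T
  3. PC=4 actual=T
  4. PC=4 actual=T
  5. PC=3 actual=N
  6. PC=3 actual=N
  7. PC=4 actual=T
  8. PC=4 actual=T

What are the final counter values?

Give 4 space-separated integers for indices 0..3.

Answer: 3 2 2 0

Derivation:
Ev 1: PC=3 idx=3 pred=T actual=N -> ctr[3]=1
Ev 2: PC=3 idx=3 pred=N actual=T -> ctr[3]=2
Ev 3: PC=4 idx=0 pred=T actual=T -> ctr[0]=3
Ev 4: PC=4 idx=0 pred=T actual=T -> ctr[0]=3
Ev 5: PC=3 idx=3 pred=T actual=N -> ctr[3]=1
Ev 6: PC=3 idx=3 pred=N actual=N -> ctr[3]=0
Ev 7: PC=4 idx=0 pred=T actual=T -> ctr[0]=3
Ev 8: PC=4 idx=0 pred=T actual=T -> ctr[0]=3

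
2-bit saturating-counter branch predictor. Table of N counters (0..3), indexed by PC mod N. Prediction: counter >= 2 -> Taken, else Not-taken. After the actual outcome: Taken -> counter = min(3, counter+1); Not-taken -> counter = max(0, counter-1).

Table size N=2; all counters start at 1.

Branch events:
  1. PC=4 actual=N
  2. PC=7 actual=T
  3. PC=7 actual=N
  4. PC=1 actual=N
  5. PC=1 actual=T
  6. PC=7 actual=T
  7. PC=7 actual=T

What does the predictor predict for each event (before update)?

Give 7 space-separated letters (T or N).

Answer: N N T N N N T

Derivation:
Ev 1: PC=4 idx=0 pred=N actual=N -> ctr[0]=0
Ev 2: PC=7 idx=1 pred=N actual=T -> ctr[1]=2
Ev 3: PC=7 idx=1 pred=T actual=N -> ctr[1]=1
Ev 4: PC=1 idx=1 pred=N actual=N -> ctr[1]=0
Ev 5: PC=1 idx=1 pred=N actual=T -> ctr[1]=1
Ev 6: PC=7 idx=1 pred=N actual=T -> ctr[1]=2
Ev 7: PC=7 idx=1 pred=T actual=T -> ctr[1]=3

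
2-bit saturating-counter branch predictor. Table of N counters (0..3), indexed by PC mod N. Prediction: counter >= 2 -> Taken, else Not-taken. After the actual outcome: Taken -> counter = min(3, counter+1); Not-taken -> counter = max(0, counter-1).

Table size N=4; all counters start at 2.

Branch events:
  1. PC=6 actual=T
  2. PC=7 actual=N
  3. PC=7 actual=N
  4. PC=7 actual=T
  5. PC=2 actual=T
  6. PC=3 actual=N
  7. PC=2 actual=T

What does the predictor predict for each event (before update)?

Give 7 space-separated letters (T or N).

Ev 1: PC=6 idx=2 pred=T actual=T -> ctr[2]=3
Ev 2: PC=7 idx=3 pred=T actual=N -> ctr[3]=1
Ev 3: PC=7 idx=3 pred=N actual=N -> ctr[3]=0
Ev 4: PC=7 idx=3 pred=N actual=T -> ctr[3]=1
Ev 5: PC=2 idx=2 pred=T actual=T -> ctr[2]=3
Ev 6: PC=3 idx=3 pred=N actual=N -> ctr[3]=0
Ev 7: PC=2 idx=2 pred=T actual=T -> ctr[2]=3

Answer: T T N N T N T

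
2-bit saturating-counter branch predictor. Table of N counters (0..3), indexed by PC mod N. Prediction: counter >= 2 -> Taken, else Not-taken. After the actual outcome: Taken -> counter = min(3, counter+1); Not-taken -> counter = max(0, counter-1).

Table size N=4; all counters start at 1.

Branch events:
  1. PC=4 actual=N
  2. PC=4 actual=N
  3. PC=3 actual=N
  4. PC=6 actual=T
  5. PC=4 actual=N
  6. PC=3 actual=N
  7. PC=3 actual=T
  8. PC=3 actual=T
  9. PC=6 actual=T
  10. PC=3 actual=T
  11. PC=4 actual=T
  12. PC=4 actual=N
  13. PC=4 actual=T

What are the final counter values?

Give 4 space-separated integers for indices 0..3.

Ev 1: PC=4 idx=0 pred=N actual=N -> ctr[0]=0
Ev 2: PC=4 idx=0 pred=N actual=N -> ctr[0]=0
Ev 3: PC=3 idx=3 pred=N actual=N -> ctr[3]=0
Ev 4: PC=6 idx=2 pred=N actual=T -> ctr[2]=2
Ev 5: PC=4 idx=0 pred=N actual=N -> ctr[0]=0
Ev 6: PC=3 idx=3 pred=N actual=N -> ctr[3]=0
Ev 7: PC=3 idx=3 pred=N actual=T -> ctr[3]=1
Ev 8: PC=3 idx=3 pred=N actual=T -> ctr[3]=2
Ev 9: PC=6 idx=2 pred=T actual=T -> ctr[2]=3
Ev 10: PC=3 idx=3 pred=T actual=T -> ctr[3]=3
Ev 11: PC=4 idx=0 pred=N actual=T -> ctr[0]=1
Ev 12: PC=4 idx=0 pred=N actual=N -> ctr[0]=0
Ev 13: PC=4 idx=0 pred=N actual=T -> ctr[0]=1

Answer: 1 1 3 3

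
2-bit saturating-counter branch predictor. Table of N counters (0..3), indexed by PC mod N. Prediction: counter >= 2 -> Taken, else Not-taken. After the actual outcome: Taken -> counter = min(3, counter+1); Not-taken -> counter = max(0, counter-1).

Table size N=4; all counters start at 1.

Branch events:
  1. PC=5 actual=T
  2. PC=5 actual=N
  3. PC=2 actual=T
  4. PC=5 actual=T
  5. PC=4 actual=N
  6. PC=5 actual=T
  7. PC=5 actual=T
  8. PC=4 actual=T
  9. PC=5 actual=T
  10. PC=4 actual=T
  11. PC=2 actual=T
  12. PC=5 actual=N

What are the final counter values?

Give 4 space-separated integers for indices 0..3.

Answer: 2 2 3 1

Derivation:
Ev 1: PC=5 idx=1 pred=N actual=T -> ctr[1]=2
Ev 2: PC=5 idx=1 pred=T actual=N -> ctr[1]=1
Ev 3: PC=2 idx=2 pred=N actual=T -> ctr[2]=2
Ev 4: PC=5 idx=1 pred=N actual=T -> ctr[1]=2
Ev 5: PC=4 idx=0 pred=N actual=N -> ctr[0]=0
Ev 6: PC=5 idx=1 pred=T actual=T -> ctr[1]=3
Ev 7: PC=5 idx=1 pred=T actual=T -> ctr[1]=3
Ev 8: PC=4 idx=0 pred=N actual=T -> ctr[0]=1
Ev 9: PC=5 idx=1 pred=T actual=T -> ctr[1]=3
Ev 10: PC=4 idx=0 pred=N actual=T -> ctr[0]=2
Ev 11: PC=2 idx=2 pred=T actual=T -> ctr[2]=3
Ev 12: PC=5 idx=1 pred=T actual=N -> ctr[1]=2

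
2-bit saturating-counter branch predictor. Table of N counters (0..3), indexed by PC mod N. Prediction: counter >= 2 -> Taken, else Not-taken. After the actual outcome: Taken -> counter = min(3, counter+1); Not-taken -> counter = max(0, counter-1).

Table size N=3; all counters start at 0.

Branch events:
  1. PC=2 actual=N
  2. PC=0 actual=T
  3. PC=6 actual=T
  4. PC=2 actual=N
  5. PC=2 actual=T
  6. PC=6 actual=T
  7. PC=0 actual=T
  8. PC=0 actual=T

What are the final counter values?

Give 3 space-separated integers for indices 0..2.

Answer: 3 0 1

Derivation:
Ev 1: PC=2 idx=2 pred=N actual=N -> ctr[2]=0
Ev 2: PC=0 idx=0 pred=N actual=T -> ctr[0]=1
Ev 3: PC=6 idx=0 pred=N actual=T -> ctr[0]=2
Ev 4: PC=2 idx=2 pred=N actual=N -> ctr[2]=0
Ev 5: PC=2 idx=2 pred=N actual=T -> ctr[2]=1
Ev 6: PC=6 idx=0 pred=T actual=T -> ctr[0]=3
Ev 7: PC=0 idx=0 pred=T actual=T -> ctr[0]=3
Ev 8: PC=0 idx=0 pred=T actual=T -> ctr[0]=3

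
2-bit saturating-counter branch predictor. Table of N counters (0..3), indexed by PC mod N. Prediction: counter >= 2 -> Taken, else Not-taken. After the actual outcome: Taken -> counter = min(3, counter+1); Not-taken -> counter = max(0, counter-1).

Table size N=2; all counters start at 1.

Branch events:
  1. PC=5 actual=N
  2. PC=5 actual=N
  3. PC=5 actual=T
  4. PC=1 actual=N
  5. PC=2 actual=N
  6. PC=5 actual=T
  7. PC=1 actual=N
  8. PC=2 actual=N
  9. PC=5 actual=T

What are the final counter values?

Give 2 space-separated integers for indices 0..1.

Answer: 0 1

Derivation:
Ev 1: PC=5 idx=1 pred=N actual=N -> ctr[1]=0
Ev 2: PC=5 idx=1 pred=N actual=N -> ctr[1]=0
Ev 3: PC=5 idx=1 pred=N actual=T -> ctr[1]=1
Ev 4: PC=1 idx=1 pred=N actual=N -> ctr[1]=0
Ev 5: PC=2 idx=0 pred=N actual=N -> ctr[0]=0
Ev 6: PC=5 idx=1 pred=N actual=T -> ctr[1]=1
Ev 7: PC=1 idx=1 pred=N actual=N -> ctr[1]=0
Ev 8: PC=2 idx=0 pred=N actual=N -> ctr[0]=0
Ev 9: PC=5 idx=1 pred=N actual=T -> ctr[1]=1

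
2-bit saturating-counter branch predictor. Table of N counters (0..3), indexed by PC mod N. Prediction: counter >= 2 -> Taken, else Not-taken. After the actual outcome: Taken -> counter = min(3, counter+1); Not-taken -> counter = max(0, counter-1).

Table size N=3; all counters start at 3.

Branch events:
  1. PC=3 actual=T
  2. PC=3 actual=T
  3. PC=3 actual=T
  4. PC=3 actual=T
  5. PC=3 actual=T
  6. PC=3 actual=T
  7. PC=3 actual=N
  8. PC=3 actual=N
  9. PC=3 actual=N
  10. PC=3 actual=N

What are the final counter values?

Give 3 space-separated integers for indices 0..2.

Answer: 0 3 3

Derivation:
Ev 1: PC=3 idx=0 pred=T actual=T -> ctr[0]=3
Ev 2: PC=3 idx=0 pred=T actual=T -> ctr[0]=3
Ev 3: PC=3 idx=0 pred=T actual=T -> ctr[0]=3
Ev 4: PC=3 idx=0 pred=T actual=T -> ctr[0]=3
Ev 5: PC=3 idx=0 pred=T actual=T -> ctr[0]=3
Ev 6: PC=3 idx=0 pred=T actual=T -> ctr[0]=3
Ev 7: PC=3 idx=0 pred=T actual=N -> ctr[0]=2
Ev 8: PC=3 idx=0 pred=T actual=N -> ctr[0]=1
Ev 9: PC=3 idx=0 pred=N actual=N -> ctr[0]=0
Ev 10: PC=3 idx=0 pred=N actual=N -> ctr[0]=0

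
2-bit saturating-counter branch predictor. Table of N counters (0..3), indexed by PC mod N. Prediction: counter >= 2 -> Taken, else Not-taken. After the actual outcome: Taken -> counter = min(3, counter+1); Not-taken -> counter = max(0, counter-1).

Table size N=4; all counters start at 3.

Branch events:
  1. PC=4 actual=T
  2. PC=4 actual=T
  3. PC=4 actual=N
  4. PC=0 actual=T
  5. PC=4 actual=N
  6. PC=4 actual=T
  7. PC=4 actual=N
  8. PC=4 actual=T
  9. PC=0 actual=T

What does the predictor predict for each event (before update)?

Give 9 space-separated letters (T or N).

Ev 1: PC=4 idx=0 pred=T actual=T -> ctr[0]=3
Ev 2: PC=4 idx=0 pred=T actual=T -> ctr[0]=3
Ev 3: PC=4 idx=0 pred=T actual=N -> ctr[0]=2
Ev 4: PC=0 idx=0 pred=T actual=T -> ctr[0]=3
Ev 5: PC=4 idx=0 pred=T actual=N -> ctr[0]=2
Ev 6: PC=4 idx=0 pred=T actual=T -> ctr[0]=3
Ev 7: PC=4 idx=0 pred=T actual=N -> ctr[0]=2
Ev 8: PC=4 idx=0 pred=T actual=T -> ctr[0]=3
Ev 9: PC=0 idx=0 pred=T actual=T -> ctr[0]=3

Answer: T T T T T T T T T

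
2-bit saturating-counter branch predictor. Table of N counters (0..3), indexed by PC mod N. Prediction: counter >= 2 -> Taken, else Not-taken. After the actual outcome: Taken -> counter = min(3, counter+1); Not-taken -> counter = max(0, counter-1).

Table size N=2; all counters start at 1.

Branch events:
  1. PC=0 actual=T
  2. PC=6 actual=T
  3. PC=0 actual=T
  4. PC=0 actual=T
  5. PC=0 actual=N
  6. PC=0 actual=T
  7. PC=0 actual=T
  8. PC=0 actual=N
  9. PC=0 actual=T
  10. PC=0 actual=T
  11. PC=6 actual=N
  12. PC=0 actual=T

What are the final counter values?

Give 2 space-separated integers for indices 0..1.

Answer: 3 1

Derivation:
Ev 1: PC=0 idx=0 pred=N actual=T -> ctr[0]=2
Ev 2: PC=6 idx=0 pred=T actual=T -> ctr[0]=3
Ev 3: PC=0 idx=0 pred=T actual=T -> ctr[0]=3
Ev 4: PC=0 idx=0 pred=T actual=T -> ctr[0]=3
Ev 5: PC=0 idx=0 pred=T actual=N -> ctr[0]=2
Ev 6: PC=0 idx=0 pred=T actual=T -> ctr[0]=3
Ev 7: PC=0 idx=0 pred=T actual=T -> ctr[0]=3
Ev 8: PC=0 idx=0 pred=T actual=N -> ctr[0]=2
Ev 9: PC=0 idx=0 pred=T actual=T -> ctr[0]=3
Ev 10: PC=0 idx=0 pred=T actual=T -> ctr[0]=3
Ev 11: PC=6 idx=0 pred=T actual=N -> ctr[0]=2
Ev 12: PC=0 idx=0 pred=T actual=T -> ctr[0]=3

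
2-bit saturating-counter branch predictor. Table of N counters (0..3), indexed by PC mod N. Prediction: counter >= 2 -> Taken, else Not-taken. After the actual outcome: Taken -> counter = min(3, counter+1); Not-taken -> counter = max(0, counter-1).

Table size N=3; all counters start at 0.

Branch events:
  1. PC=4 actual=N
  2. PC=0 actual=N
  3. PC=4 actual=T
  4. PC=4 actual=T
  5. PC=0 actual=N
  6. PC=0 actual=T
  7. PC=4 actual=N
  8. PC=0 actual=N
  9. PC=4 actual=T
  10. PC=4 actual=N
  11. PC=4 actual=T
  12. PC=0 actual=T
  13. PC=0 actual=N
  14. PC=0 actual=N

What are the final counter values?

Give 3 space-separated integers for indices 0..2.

Answer: 0 2 0

Derivation:
Ev 1: PC=4 idx=1 pred=N actual=N -> ctr[1]=0
Ev 2: PC=0 idx=0 pred=N actual=N -> ctr[0]=0
Ev 3: PC=4 idx=1 pred=N actual=T -> ctr[1]=1
Ev 4: PC=4 idx=1 pred=N actual=T -> ctr[1]=2
Ev 5: PC=0 idx=0 pred=N actual=N -> ctr[0]=0
Ev 6: PC=0 idx=0 pred=N actual=T -> ctr[0]=1
Ev 7: PC=4 idx=1 pred=T actual=N -> ctr[1]=1
Ev 8: PC=0 idx=0 pred=N actual=N -> ctr[0]=0
Ev 9: PC=4 idx=1 pred=N actual=T -> ctr[1]=2
Ev 10: PC=4 idx=1 pred=T actual=N -> ctr[1]=1
Ev 11: PC=4 idx=1 pred=N actual=T -> ctr[1]=2
Ev 12: PC=0 idx=0 pred=N actual=T -> ctr[0]=1
Ev 13: PC=0 idx=0 pred=N actual=N -> ctr[0]=0
Ev 14: PC=0 idx=0 pred=N actual=N -> ctr[0]=0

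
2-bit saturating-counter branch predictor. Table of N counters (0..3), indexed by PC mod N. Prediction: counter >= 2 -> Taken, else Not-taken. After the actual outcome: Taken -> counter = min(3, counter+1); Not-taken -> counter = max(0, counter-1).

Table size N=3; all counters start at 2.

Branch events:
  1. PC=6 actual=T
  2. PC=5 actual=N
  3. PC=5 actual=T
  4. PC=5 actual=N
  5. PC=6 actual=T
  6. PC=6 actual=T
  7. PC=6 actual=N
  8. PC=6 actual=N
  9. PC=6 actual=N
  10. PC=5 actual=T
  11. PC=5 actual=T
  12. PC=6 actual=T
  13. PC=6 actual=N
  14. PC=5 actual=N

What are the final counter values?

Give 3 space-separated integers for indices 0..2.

Answer: 0 2 2

Derivation:
Ev 1: PC=6 idx=0 pred=T actual=T -> ctr[0]=3
Ev 2: PC=5 idx=2 pred=T actual=N -> ctr[2]=1
Ev 3: PC=5 idx=2 pred=N actual=T -> ctr[2]=2
Ev 4: PC=5 idx=2 pred=T actual=N -> ctr[2]=1
Ev 5: PC=6 idx=0 pred=T actual=T -> ctr[0]=3
Ev 6: PC=6 idx=0 pred=T actual=T -> ctr[0]=3
Ev 7: PC=6 idx=0 pred=T actual=N -> ctr[0]=2
Ev 8: PC=6 idx=0 pred=T actual=N -> ctr[0]=1
Ev 9: PC=6 idx=0 pred=N actual=N -> ctr[0]=0
Ev 10: PC=5 idx=2 pred=N actual=T -> ctr[2]=2
Ev 11: PC=5 idx=2 pred=T actual=T -> ctr[2]=3
Ev 12: PC=6 idx=0 pred=N actual=T -> ctr[0]=1
Ev 13: PC=6 idx=0 pred=N actual=N -> ctr[0]=0
Ev 14: PC=5 idx=2 pred=T actual=N -> ctr[2]=2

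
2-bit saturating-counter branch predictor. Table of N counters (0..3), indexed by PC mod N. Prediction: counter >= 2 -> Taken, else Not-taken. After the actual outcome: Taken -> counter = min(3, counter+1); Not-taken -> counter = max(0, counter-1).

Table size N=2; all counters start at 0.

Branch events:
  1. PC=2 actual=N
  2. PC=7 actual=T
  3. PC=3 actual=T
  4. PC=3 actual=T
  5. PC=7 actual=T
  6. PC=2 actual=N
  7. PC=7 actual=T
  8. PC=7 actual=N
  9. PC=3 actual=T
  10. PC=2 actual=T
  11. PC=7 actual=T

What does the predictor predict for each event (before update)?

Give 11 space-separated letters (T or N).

Answer: N N N T T N T T T N T

Derivation:
Ev 1: PC=2 idx=0 pred=N actual=N -> ctr[0]=0
Ev 2: PC=7 idx=1 pred=N actual=T -> ctr[1]=1
Ev 3: PC=3 idx=1 pred=N actual=T -> ctr[1]=2
Ev 4: PC=3 idx=1 pred=T actual=T -> ctr[1]=3
Ev 5: PC=7 idx=1 pred=T actual=T -> ctr[1]=3
Ev 6: PC=2 idx=0 pred=N actual=N -> ctr[0]=0
Ev 7: PC=7 idx=1 pred=T actual=T -> ctr[1]=3
Ev 8: PC=7 idx=1 pred=T actual=N -> ctr[1]=2
Ev 9: PC=3 idx=1 pred=T actual=T -> ctr[1]=3
Ev 10: PC=2 idx=0 pred=N actual=T -> ctr[0]=1
Ev 11: PC=7 idx=1 pred=T actual=T -> ctr[1]=3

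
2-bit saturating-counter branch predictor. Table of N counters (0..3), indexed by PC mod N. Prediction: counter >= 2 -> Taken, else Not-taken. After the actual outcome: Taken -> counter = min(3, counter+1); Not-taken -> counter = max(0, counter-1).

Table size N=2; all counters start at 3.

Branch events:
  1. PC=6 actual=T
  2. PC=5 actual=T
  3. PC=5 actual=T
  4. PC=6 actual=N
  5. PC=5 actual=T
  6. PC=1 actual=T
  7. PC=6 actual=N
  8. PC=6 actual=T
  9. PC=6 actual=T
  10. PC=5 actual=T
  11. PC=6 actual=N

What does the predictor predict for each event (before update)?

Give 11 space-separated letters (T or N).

Answer: T T T T T T T N T T T

Derivation:
Ev 1: PC=6 idx=0 pred=T actual=T -> ctr[0]=3
Ev 2: PC=5 idx=1 pred=T actual=T -> ctr[1]=3
Ev 3: PC=5 idx=1 pred=T actual=T -> ctr[1]=3
Ev 4: PC=6 idx=0 pred=T actual=N -> ctr[0]=2
Ev 5: PC=5 idx=1 pred=T actual=T -> ctr[1]=3
Ev 6: PC=1 idx=1 pred=T actual=T -> ctr[1]=3
Ev 7: PC=6 idx=0 pred=T actual=N -> ctr[0]=1
Ev 8: PC=6 idx=0 pred=N actual=T -> ctr[0]=2
Ev 9: PC=6 idx=0 pred=T actual=T -> ctr[0]=3
Ev 10: PC=5 idx=1 pred=T actual=T -> ctr[1]=3
Ev 11: PC=6 idx=0 pred=T actual=N -> ctr[0]=2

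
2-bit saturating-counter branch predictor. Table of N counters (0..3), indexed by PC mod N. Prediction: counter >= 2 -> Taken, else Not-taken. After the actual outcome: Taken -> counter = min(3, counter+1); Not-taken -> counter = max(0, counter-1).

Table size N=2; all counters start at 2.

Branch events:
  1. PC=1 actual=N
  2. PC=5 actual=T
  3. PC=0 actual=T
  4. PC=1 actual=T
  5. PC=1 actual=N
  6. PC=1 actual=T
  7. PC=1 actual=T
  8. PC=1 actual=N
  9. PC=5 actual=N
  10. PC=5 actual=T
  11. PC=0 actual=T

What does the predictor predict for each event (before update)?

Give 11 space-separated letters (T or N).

Answer: T N T T T T T T T N T

Derivation:
Ev 1: PC=1 idx=1 pred=T actual=N -> ctr[1]=1
Ev 2: PC=5 idx=1 pred=N actual=T -> ctr[1]=2
Ev 3: PC=0 idx=0 pred=T actual=T -> ctr[0]=3
Ev 4: PC=1 idx=1 pred=T actual=T -> ctr[1]=3
Ev 5: PC=1 idx=1 pred=T actual=N -> ctr[1]=2
Ev 6: PC=1 idx=1 pred=T actual=T -> ctr[1]=3
Ev 7: PC=1 idx=1 pred=T actual=T -> ctr[1]=3
Ev 8: PC=1 idx=1 pred=T actual=N -> ctr[1]=2
Ev 9: PC=5 idx=1 pred=T actual=N -> ctr[1]=1
Ev 10: PC=5 idx=1 pred=N actual=T -> ctr[1]=2
Ev 11: PC=0 idx=0 pred=T actual=T -> ctr[0]=3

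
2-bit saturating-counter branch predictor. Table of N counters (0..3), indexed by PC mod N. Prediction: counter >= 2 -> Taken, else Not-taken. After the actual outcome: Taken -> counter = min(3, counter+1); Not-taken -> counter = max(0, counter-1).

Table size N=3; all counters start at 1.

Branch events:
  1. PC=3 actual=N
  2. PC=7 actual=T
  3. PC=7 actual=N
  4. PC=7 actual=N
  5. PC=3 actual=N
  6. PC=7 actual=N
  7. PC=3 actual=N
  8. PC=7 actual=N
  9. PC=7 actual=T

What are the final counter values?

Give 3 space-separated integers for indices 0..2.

Ev 1: PC=3 idx=0 pred=N actual=N -> ctr[0]=0
Ev 2: PC=7 idx=1 pred=N actual=T -> ctr[1]=2
Ev 3: PC=7 idx=1 pred=T actual=N -> ctr[1]=1
Ev 4: PC=7 idx=1 pred=N actual=N -> ctr[1]=0
Ev 5: PC=3 idx=0 pred=N actual=N -> ctr[0]=0
Ev 6: PC=7 idx=1 pred=N actual=N -> ctr[1]=0
Ev 7: PC=3 idx=0 pred=N actual=N -> ctr[0]=0
Ev 8: PC=7 idx=1 pred=N actual=N -> ctr[1]=0
Ev 9: PC=7 idx=1 pred=N actual=T -> ctr[1]=1

Answer: 0 1 1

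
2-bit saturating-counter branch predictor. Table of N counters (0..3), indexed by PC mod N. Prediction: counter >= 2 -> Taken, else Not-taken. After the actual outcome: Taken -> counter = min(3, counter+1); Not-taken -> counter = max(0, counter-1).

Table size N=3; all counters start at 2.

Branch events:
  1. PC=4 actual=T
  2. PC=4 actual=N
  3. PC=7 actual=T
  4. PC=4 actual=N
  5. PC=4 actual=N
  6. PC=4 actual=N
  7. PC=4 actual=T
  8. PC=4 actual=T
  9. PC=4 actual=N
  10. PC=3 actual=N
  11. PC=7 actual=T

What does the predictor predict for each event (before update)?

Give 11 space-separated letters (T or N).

Answer: T T T T T N N N T T N

Derivation:
Ev 1: PC=4 idx=1 pred=T actual=T -> ctr[1]=3
Ev 2: PC=4 idx=1 pred=T actual=N -> ctr[1]=2
Ev 3: PC=7 idx=1 pred=T actual=T -> ctr[1]=3
Ev 4: PC=4 idx=1 pred=T actual=N -> ctr[1]=2
Ev 5: PC=4 idx=1 pred=T actual=N -> ctr[1]=1
Ev 6: PC=4 idx=1 pred=N actual=N -> ctr[1]=0
Ev 7: PC=4 idx=1 pred=N actual=T -> ctr[1]=1
Ev 8: PC=4 idx=1 pred=N actual=T -> ctr[1]=2
Ev 9: PC=4 idx=1 pred=T actual=N -> ctr[1]=1
Ev 10: PC=3 idx=0 pred=T actual=N -> ctr[0]=1
Ev 11: PC=7 idx=1 pred=N actual=T -> ctr[1]=2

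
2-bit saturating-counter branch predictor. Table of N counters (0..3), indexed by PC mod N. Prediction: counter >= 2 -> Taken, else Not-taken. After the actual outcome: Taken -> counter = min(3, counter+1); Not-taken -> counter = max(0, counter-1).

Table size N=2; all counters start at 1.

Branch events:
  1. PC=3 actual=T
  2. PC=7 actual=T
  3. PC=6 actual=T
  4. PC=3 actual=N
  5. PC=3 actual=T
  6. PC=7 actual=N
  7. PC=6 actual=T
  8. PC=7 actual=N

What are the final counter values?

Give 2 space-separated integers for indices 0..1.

Answer: 3 1

Derivation:
Ev 1: PC=3 idx=1 pred=N actual=T -> ctr[1]=2
Ev 2: PC=7 idx=1 pred=T actual=T -> ctr[1]=3
Ev 3: PC=6 idx=0 pred=N actual=T -> ctr[0]=2
Ev 4: PC=3 idx=1 pred=T actual=N -> ctr[1]=2
Ev 5: PC=3 idx=1 pred=T actual=T -> ctr[1]=3
Ev 6: PC=7 idx=1 pred=T actual=N -> ctr[1]=2
Ev 7: PC=6 idx=0 pred=T actual=T -> ctr[0]=3
Ev 8: PC=7 idx=1 pred=T actual=N -> ctr[1]=1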